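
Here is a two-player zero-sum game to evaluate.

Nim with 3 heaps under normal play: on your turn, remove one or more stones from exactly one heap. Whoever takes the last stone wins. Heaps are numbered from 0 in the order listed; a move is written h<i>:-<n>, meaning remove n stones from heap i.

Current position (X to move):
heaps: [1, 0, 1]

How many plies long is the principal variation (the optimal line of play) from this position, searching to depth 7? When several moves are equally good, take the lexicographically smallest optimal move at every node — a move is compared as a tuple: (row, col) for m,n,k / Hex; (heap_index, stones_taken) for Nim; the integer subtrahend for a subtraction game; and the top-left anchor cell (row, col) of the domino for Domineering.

PV length from [(1,0,1)]: 2 plies

[(1,0,1)] X move#1: h0:-1:-1/(0,0,1)*, h2:-1:-1/(1,0,0)
[(0,0,1)] O move#2: h2:-1:+1/(0,0,0)*
[(0,0,0)] end (terminal -1, X#3); searched (1,0,1) to 7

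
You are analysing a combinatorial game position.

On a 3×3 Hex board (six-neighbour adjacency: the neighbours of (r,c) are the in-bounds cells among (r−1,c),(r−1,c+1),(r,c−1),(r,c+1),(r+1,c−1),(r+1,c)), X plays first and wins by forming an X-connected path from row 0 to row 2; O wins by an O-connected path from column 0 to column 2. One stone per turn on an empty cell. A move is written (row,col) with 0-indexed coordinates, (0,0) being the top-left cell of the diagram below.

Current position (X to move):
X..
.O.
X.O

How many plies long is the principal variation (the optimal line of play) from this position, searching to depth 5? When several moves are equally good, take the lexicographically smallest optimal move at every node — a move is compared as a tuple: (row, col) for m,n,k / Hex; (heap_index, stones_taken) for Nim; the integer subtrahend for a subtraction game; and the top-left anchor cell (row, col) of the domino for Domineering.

PV length from [X../.O./X.O]: 1 ply

ply 1, X at X../.O./X.O | (0,1)=-1→XX./.O./X.O; (0,2)=-1→X.X/.O./X.O; (1,0)=+1→X../XO./X.O*; (1,2)=-1→X../.OX/X.O; (2,1)=-1→X../.O./XXO
ply 2: X../XO./X.O is terminal -1 (O); from X../.O./X.O depth 5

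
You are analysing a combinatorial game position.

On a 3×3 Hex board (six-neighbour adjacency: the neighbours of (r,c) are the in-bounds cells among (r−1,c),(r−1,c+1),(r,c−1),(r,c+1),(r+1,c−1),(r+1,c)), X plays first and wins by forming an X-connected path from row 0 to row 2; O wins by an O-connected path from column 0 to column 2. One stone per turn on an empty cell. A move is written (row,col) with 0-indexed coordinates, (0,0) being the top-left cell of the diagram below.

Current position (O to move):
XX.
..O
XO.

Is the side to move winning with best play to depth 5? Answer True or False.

ply 1, O at XX./..O/XO. | (0,2)=-1→XXO/..O/XO.*; (1,0)=-1→XX./O.O/XO.; (1,1)=-1→XX./.OO/XO.; (2,2)=-1→XX./..O/XOO
ply 2, X at XXO/..O/XO. | (1,0)=+1→XXO/X.O/XO.*; (1,1)=+1→XXO/.XO/XO.; (2,2)=+1→XXO/..O/XOX
ply 3: XXO/X.O/XO. is terminal -1 (O); from XX./..O/XO. depth 5

O winning at [XX./..O/XO.]: False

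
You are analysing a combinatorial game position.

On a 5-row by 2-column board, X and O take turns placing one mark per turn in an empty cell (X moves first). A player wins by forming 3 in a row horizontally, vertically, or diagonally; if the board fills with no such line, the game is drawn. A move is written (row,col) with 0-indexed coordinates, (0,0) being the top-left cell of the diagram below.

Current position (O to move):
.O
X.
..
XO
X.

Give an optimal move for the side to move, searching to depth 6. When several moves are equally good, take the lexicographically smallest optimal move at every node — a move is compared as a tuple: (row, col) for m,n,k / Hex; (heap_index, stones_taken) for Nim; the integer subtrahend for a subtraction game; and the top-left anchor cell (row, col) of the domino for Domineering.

[.O/X./../XO/X.] O move#1: (0,0):-1/OO/X./../XO/X., (1,1):-1/.O/XO/../XO/X., (2,0):+0/.O/X./O./XO/X.*, (2,1):-1/.O/X./.O/XO/X., (4,1):-1/.O/X./../XO/XO
[.O/X./O./XO/X.] X move#2: (0,0):-1/XO/X./O./XO/X., (1,1):+0/.O/XX/O./XO/X.*, (2,1):+0/.O/X./OX/XO/X., (4,1):+0/.O/X./O./XO/XX
[.O/XX/O./XO/X.] O move#3: (0,0):+0/OO/XX/O./XO/X.*, (2,1):+0/.O/XX/OO/XO/X., (4,1):+0/.O/XX/O./XO/XO
[OO/XX/O./XO/X.] X move#4: (2,1):+0/OO/XX/OX/XO/X.*, (4,1):+0/OO/XX/O./XO/XX
[OO/XX/OX/XO/X.] O move#5: (4,1):+0/OO/XX/OX/XO/XO*
[OO/XX/OX/XO/XO] end (terminal +0, X#6); searched .O/X./../XO/X. to 6

O's best at [.O/X./../XO/X.]: (2,0)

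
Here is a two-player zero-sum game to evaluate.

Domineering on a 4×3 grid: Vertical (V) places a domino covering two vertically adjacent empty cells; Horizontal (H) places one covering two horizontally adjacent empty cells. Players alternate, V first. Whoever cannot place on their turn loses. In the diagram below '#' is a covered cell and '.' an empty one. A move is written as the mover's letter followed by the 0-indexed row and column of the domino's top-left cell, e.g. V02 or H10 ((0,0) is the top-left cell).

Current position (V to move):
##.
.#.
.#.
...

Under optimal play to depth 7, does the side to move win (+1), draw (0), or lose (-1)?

value(##./.#./.#./..., V) = +1

[##./.#./.#./...] V move#1: V02:+1/###/.##/.#./...*, V10:+1/##./##./##./..., V12:+1/##./.##/.##/..., V20:+1/##./.#./##./#.., V22:+1/##./.#./.##/..#
[###/.##/.#./...] H move#2: H30:-1/###/.##/.#./##.*, H31:-1/###/.##/.#./.##
[###/.##/.#./##.] V move#3: V10:+1/###/###/##./##.*, V22:+1/###/.##/.##/###
[###/###/##./##.] end (terminal -1, H#4); searched ##./.#./.#./... to 7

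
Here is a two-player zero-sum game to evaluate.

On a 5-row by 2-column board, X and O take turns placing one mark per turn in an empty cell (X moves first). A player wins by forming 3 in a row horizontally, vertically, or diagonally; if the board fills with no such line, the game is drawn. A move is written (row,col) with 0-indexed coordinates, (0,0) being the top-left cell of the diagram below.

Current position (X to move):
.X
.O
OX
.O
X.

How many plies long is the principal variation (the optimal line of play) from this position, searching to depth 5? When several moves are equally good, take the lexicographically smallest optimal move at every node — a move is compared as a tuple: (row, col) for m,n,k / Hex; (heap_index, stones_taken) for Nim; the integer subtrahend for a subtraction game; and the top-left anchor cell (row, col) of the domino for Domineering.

p1 X@[.X/.O/OX/.O/X.]: (0,0)[XX/.O/OX/.O/X.]+0* (1,0)[.X/XO/OX/.O/X.]+0 (3,0)[.X/.O/OX/XO/X.]+0 (4,1)[.X/.O/OX/.O/XX]-1
p2 O@[XX/.O/OX/.O/X.]: (1,0)[XX/OO/OX/.O/X.]+0* (3,0)[XX/.O/OX/OO/X.]+0 (4,1)[XX/.O/OX/.O/XO]+0
p3 X@[XX/OO/OX/.O/X.]: (3,0)[XX/OO/OX/XO/X.]+0* (4,1)[XX/OO/OX/.O/XX]-1
p4 O@[XX/OO/OX/XO/X.]: (4,1)[XX/OO/OX/XO/XO]+0*
p5 X@[XX/OO/OX/XO/XO] terminal +0; root [.X/.O/OX/.O/X.] d5

PV length from [.X/.O/OX/.O/X.]: 4 plies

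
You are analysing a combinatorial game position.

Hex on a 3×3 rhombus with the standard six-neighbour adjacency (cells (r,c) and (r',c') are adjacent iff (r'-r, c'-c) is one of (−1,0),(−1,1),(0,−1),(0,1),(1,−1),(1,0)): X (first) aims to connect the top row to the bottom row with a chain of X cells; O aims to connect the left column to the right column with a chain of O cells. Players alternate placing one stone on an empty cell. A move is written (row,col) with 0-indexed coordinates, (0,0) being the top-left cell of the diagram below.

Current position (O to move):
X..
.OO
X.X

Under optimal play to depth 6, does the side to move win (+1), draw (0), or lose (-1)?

value(X../.OO/X.X, O) = +1

p1 O@[X../.OO/X.X]: (0,1)[XO./.OO/X.X]-1 (0,2)[X.O/.OO/X.X]-1 (1,0)[X../OOO/X.X]+1* (2,1)[X../.OO/XOX]-1
p2 X@[X../OOO/X.X] terminal -1; root [X../.OO/X.X] d6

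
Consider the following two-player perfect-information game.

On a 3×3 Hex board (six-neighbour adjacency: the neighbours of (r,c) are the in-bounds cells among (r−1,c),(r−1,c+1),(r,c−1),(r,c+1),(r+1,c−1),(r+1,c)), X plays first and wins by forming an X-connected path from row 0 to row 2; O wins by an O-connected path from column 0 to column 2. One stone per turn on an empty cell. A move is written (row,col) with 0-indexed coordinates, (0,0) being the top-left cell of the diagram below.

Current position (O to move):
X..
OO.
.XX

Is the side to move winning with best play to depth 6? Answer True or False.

ply 1, O at X../OO./.XX | (0,1)=+1→XO./OO./.XX*; (0,2)=+1→X.O/OO./.XX; (1,2)=+1→X../OOO/.XX; (2,0)=+1→X../OO./OXX
ply 2, X at XO./OO./.XX | (0,2)=-1→XOX/OO./.XX*; (1,2)=-1→XO./OOX/.XX; (2,0)=-1→XO./OO./XXX
ply 3, O at XOX/OO./.XX | (1,2)=+1→XOX/OOO/.XX*; (2,0)=-1→XOX/OO./OXX
ply 4: XOX/OOO/.XX is terminal -1 (X); from X../OO./.XX depth 6

O winning at [X../OO./.XX]: True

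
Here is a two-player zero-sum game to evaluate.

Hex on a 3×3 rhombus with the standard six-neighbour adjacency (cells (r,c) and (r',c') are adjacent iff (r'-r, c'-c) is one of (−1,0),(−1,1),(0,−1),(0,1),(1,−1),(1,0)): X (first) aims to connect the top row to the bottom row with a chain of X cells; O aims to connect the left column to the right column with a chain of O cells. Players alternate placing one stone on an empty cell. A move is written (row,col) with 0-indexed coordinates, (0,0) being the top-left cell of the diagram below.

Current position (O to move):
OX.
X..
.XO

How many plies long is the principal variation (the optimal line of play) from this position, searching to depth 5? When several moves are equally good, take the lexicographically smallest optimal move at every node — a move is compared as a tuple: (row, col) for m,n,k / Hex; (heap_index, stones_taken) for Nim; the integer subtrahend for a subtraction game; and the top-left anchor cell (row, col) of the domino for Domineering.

PV length from [OX./X../.XO]: 2 plies

ply 1, O at OX./X../.XO | (0,2)=-1→OXO/X../.XO*; (1,1)=-1→OX./XO./.XO; (1,2)=-1→OX./X.O/.XO; (2,0)=-1→OX./X../OXO
ply 2, X at OXO/X../.XO | (1,1)=+1→OXO/XX./.XO*; (1,2)=+1→OXO/X.X/.XO; (2,0)=+1→OXO/X../XXO
ply 3: OXO/XX./.XO is terminal -1 (O); from OX./X../.XO depth 5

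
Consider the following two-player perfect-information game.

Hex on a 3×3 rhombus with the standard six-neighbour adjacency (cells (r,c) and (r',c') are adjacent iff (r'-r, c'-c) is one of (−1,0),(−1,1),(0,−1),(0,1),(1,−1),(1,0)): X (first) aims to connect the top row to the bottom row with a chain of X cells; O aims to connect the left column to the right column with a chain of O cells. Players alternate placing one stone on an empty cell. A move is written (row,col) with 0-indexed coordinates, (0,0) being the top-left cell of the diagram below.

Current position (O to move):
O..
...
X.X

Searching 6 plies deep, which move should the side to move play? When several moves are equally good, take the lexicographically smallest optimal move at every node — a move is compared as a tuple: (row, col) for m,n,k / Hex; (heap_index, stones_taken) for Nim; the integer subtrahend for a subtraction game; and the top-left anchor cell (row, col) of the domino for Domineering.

[O../.../X.X] O move#1: (0,1):-1/OO./.../X.X, (0,2):-1/O.O/.../X.X, (1,0):-1/O../O../X.X, (1,1):+1/O../.O./X.X*, (1,2):-1/O../..O/X.X, (2,1):-1/O../.../XOX
[O../.O./X.X] X move#2: (0,1):-1/OX./.O./X.X*, (0,2):-1/O.X/.O./X.X, (1,0):-1/O../XO./X.X, (1,2):-1/O../.OX/X.X, (2,1):-1/O../.O./XXX
[OX./.O./X.X] O move#3: (0,2):-1/OXO/.O./X.X, (1,0):+1/OX./OO./X.X*, (1,2):-1/OX./.OO/X.X, (2,1):-1/OX./.O./XOX
[OX./OO./X.X] X move#4: (0,2):-1/OXX/OO./X.X*, (1,2):-1/OX./OOX/X.X, (2,1):-1/OX./OO./XXX
[OXX/OO./X.X] O move#5: (1,2):+1/OXX/OOO/X.X*, (2,1):-1/OXX/OO./XOX
[OXX/OOO/X.X] end (terminal -1, X#6); searched O../.../X.X to 6

O's best at [O../.../X.X]: (1,1)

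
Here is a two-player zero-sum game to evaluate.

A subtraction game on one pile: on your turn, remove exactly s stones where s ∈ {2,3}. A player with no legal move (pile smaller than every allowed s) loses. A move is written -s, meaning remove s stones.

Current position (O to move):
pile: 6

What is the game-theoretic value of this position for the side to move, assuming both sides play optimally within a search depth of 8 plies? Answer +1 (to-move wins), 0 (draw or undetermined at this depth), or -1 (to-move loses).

value(6, O) = -1

[6] O move#1: -2:-1/4*, -3:-1/3
[4] X move#2: -2:-1/2, -3:+1/1*
[1] end (terminal -1, O#3); searched 6 to 8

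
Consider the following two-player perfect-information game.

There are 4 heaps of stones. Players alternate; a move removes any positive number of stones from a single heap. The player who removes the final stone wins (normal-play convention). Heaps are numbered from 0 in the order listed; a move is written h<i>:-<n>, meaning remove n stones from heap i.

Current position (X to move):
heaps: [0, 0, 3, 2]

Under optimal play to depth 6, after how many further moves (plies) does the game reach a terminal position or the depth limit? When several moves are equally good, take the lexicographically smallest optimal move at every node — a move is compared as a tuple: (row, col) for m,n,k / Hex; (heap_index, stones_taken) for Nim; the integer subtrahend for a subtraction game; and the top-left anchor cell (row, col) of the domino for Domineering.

[(0,0,3,2)] X move#1: h2:-1:+1/(0,0,2,2)*, h2:-2:-1/(0,0,1,2), h2:-3:-1/(0,0,0,2), h3:-1:-1/(0,0,3,1), h3:-2:-1/(0,0,3,0)
[(0,0,2,2)] O move#2: h2:-1:-1/(0,0,1,2)*, h2:-2:-1/(0,0,0,2), h3:-1:-1/(0,0,2,1), h3:-2:-1/(0,0,2,0)
[(0,0,1,2)] X move#3: h2:-1:-1/(0,0,0,2), h3:-1:+1/(0,0,1,1)*, h3:-2:-1/(0,0,1,0)
[(0,0,1,1)] O move#4: h2:-1:-1/(0,0,0,1)*, h3:-1:-1/(0,0,1,0)
[(0,0,0,1)] X move#5: h3:-1:+1/(0,0,0,0)*
[(0,0,0,0)] end (terminal -1, O#6); searched (0,0,3,2) to 6

PV length from [(0,0,3,2)]: 5 plies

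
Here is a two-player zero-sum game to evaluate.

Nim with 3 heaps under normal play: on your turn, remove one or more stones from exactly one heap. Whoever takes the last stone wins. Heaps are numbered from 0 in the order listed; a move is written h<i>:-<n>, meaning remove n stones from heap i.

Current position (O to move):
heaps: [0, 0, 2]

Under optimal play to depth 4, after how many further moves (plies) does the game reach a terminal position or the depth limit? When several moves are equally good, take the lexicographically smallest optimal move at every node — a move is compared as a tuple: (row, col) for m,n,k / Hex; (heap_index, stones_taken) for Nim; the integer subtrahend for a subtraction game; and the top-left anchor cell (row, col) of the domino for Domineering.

PV length from [(0,0,2)]: 1 ply

[(0,0,2)] O move#1: h2:-1:-1/(0,0,1), h2:-2:+1/(0,0,0)*
[(0,0,0)] end (terminal -1, X#2); searched (0,0,2) to 4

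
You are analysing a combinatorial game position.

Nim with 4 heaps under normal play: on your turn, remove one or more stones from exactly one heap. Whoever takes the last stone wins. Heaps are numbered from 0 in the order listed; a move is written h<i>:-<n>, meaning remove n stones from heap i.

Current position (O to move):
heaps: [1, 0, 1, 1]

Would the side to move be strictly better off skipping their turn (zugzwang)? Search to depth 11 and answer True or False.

ply 1, O at (1,0,1,1) | h0:-1=+1→(0,0,1,1)*; h2:-1=+1→(1,0,0,1); h3:-1=+1→(1,0,1,0)
ply 2, X at (0,0,1,1) | h2:-1=-1→(0,0,0,1)*; h3:-1=-1→(0,0,1,0)
ply 3, O at (0,0,0,1) | h3:-1=+1→(0,0,0,0)*
ply 4: (0,0,0,0) is terminal -1 (X); from (1,0,1,1) depth 11
if O skipped the turn, X would face:
~ ply 1, X at (1,0,1,1) | h0:-1=+1→(0,0,1,1)*; h2:-1=+1→(1,0,0,1); h3:-1=+1→(1,0,1,0)
~ ply 2, O at (0,0,1,1) | h2:-1=-1→(0,0,0,1)*; h3:-1=-1→(0,0,1,0)
~ ply 3, X at (0,0,0,1) | h3:-1=+1→(0,0,0,0)*
~ ply 4: (0,0,0,0) is terminal -1 (O); from (1,0,1,1) depth 11
compare (O): move=+1 vs pass=-1

zugzwang((1,0,1,1), O) = False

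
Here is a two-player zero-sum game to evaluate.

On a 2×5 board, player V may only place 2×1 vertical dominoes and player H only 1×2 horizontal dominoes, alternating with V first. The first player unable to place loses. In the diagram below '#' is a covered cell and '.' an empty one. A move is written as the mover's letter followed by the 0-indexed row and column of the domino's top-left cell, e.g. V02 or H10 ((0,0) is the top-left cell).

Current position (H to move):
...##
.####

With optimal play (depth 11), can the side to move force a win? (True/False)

ply 1, H at ...##/.#### | H00=+1→##.##/.####*; H01=-1→.####/.####
ply 2: ##.##/.#### is terminal -1 (V); from ...##/.#### depth 11

H winning at [...##/.####]: True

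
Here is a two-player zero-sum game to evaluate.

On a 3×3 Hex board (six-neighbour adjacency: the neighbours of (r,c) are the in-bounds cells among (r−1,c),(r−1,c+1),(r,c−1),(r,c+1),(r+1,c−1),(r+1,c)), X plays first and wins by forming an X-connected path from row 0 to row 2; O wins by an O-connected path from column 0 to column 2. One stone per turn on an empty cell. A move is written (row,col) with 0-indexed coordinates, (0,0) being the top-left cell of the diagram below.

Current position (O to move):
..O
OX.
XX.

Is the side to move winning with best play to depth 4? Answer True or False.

O winning at [..O/OX./XX.]: True

ply 1, O at ..O/OX./XX. | (0,0)=-1→O.O/OX./XX.; (0,1)=+1→.OO/OX./XX.*; (1,2)=-1→..O/OXO/XX.; (2,2)=-1→..O/OX./XXO
ply 2: .OO/OX./XX. is terminal -1 (X); from ..O/OX./XX. depth 4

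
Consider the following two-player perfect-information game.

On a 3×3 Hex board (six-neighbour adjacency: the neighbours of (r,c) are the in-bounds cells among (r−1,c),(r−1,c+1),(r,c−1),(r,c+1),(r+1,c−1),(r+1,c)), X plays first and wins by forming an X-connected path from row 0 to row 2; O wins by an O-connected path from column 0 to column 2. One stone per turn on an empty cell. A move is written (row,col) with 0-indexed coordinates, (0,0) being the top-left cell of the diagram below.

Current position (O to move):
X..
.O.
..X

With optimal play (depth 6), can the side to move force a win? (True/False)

ply 1, O at X../.O./..X | (0,1)=+1→XO./.O./..X*; (0,2)=+1→X.O/.O./..X; (1,0)=+1→X../OO./..X; (1,2)=+1→X../.OO/..X; (2,0)=+1→X../.O./O.X; (2,1)=+1→X../.O./.OX
ply 2, X at XO./.O./..X | (0,2)=-1→XOX/.O./..X*; (1,0)=-1→XO./XO./..X; (1,2)=-1→XO./.OX/..X; (2,0)=-1→XO./.O./X.X; (2,1)=-1→XO./.O./.XX
ply 3, O at XOX/.O./..X | (1,0)=-1→XOX/OO./..X; (1,2)=+1→XOX/.OO/..X*; (2,0)=-1→XOX/.O./O.X; (2,1)=-1→XOX/.O./.OX
ply 4, X at XOX/.OO/..X | (1,0)=-1→XOX/XOO/..X*; (2,0)=-1→XOX/.OO/X.X; (2,1)=-1→XOX/.OO/.XX
ply 5, O at XOX/XOO/..X | (2,0)=+1→XOX/XOO/O.X*; (2,1)=-1→XOX/XOO/.OX
ply 6: XOX/XOO/O.X is terminal -1 (X); from X../.O./..X depth 6

O winning at [X../.O./..X]: True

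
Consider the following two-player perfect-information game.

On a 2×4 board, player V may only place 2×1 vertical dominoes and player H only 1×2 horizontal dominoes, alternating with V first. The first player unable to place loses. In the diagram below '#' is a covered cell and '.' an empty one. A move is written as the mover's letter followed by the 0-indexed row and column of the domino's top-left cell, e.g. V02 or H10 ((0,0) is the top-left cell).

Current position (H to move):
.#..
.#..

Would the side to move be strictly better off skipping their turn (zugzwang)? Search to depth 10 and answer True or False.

zugzwang(.#../.#.., H) = False

p1 H@[.#../.#..]: H02[.###/.#..]+1* H12[.#../.###]+1
p2 V@[.###/.#..]: V00[####/##..]-1*
p3 H@[####/##..]: H12[####/####]+1*
p4 V@[####/####] terminal -1; root [.#../.#..] d10
pass branch (V moves first from the same position):
  | p1 V@[.#../.#..]: V00[##../##..]-1 V02[.##./.##.]+1* V03[.#.#/.#.#]+1
  | p2 H@[.##./.##.] terminal -1; root [.#../.#..] d10
H moving scores +1; H passing scores -1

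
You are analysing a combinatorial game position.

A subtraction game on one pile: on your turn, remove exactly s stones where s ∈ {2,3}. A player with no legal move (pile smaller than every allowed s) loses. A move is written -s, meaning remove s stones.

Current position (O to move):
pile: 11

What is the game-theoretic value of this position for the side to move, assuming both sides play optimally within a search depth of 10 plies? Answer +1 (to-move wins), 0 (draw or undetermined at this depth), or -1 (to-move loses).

value(11, O) = -1

p1 O@[11]: -2[9]-1* -3[8]-1
p2 X@[9]: -2[7]-1 -3[6]+1*
p3 O@[6]: -2[4]-1* -3[3]-1
p4 X@[4]: -2[2]-1 -3[1]+1*
p5 O@[1] terminal -1; root [11] d10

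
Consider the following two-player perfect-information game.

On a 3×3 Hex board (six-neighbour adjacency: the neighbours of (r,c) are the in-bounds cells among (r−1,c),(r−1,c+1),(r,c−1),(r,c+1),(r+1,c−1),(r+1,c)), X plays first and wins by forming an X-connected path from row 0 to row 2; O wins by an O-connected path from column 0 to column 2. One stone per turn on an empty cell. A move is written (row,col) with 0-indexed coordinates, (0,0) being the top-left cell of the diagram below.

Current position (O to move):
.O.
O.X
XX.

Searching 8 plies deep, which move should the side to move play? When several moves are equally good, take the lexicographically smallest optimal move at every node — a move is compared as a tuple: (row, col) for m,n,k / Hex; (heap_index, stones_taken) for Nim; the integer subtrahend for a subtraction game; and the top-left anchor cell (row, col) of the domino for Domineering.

O's best at [.O./O.X/XX.]: (0,2)

[.O./O.X/XX.] O move#1: (0,0):-1/OO./O.X/XX., (0,2):+1/.OO/O.X/XX.*, (1,1):-1/.O./OOX/XX., (2,2):-1/.O./O.X/XXO
[.OO/O.X/XX.] end (terminal -1, X#2); searched .O./O.X/XX. to 8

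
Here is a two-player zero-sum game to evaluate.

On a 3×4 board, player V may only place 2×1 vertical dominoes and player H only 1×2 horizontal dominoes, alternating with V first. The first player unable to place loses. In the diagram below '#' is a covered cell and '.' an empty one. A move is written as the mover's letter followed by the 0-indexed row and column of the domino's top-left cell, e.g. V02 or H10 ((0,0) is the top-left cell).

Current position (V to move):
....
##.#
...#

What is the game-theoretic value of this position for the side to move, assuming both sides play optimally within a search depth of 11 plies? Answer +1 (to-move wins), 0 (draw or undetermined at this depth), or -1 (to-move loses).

value(..../##.#/...#, V) = -1

ply 1, V at ..../##.#/...# | V02=-1→..#./####/...#*; V12=-1→..../####/..##
ply 2, H at ..#./####/...# | H00=+1→###./####/...#*; H20=+1→..#./####/##.#; H21=+1→..#./####/.###
ply 3: ###./####/...# is terminal -1 (V); from ..../##.#/...# depth 11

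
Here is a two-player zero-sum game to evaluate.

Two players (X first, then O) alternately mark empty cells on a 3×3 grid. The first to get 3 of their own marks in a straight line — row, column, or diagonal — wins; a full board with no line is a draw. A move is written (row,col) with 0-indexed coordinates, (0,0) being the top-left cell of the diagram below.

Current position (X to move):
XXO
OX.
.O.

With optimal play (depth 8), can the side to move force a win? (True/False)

p1 X@[XXO/OX./.O.]: (1,2)[XXO/OXX/.O.]+0 (2,0)[XXO/OX./XO.]+0 (2,2)[XXO/OX./.OX]+1*
p2 O@[XXO/OX./.OX] terminal -1; root [XXO/OX./.O.] d8

X winning at [XXO/OX./.O.]: True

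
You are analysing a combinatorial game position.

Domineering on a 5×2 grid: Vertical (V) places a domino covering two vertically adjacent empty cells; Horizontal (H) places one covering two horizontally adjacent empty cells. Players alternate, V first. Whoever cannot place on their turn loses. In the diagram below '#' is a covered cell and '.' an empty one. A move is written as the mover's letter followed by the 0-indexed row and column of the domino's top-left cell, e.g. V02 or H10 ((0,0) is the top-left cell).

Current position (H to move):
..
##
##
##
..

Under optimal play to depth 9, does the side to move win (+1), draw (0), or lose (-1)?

value(../##/##/##/.., H) = +1

[../##/##/##/..] H move#1: H00:+1/##/##/##/##/..*, H40:+1/../##/##/##/##
[##/##/##/##/..] end (terminal -1, V#2); searched ../##/##/##/.. to 9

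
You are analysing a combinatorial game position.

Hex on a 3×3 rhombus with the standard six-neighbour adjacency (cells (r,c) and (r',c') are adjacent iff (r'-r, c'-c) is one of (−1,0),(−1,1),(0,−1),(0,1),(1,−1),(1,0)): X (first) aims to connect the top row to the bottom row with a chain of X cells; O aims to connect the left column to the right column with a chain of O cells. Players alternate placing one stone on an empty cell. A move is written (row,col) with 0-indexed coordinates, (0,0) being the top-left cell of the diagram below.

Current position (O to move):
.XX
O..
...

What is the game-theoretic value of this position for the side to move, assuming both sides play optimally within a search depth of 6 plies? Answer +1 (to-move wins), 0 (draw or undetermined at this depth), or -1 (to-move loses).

value(.XX/O../..., O) = +1

ply 1, O at .XX/O../... | (0,0)=-1→OXX/O../...; (1,1)=-1→.XX/OO./...; (1,2)=-1→.XX/O.O/...; (2,0)=-1→.XX/O../O..; (2,1)=+1→.XX/O../.O.*; (2,2)=-1→.XX/O../..O
ply 2, X at .XX/O../.O. | (0,0)=-1→XXX/O../.O.*; (1,1)=-1→.XX/OX./.O.; (1,2)=-1→.XX/O.X/.O.; (2,0)=-1→.XX/O../XO.; (2,2)=-1→.XX/O../.OX
ply 3, O at XXX/O../.O. | (1,1)=+1→XXX/OO./.O.*; (1,2)=+1→XXX/O.O/.O.; (2,0)=+1→XXX/O../OO.; (2,2)=+1→XXX/O../.OO
ply 4, X at XXX/OO./.O. | (1,2)=-1→XXX/OOX/.O.*; (2,0)=-1→XXX/OO./XO.; (2,2)=-1→XXX/OO./.OX
ply 5, O at XXX/OOX/.O. | (2,0)=-1→XXX/OOX/OO.; (2,2)=+1→XXX/OOX/.OO*
ply 6: XXX/OOX/.OO is terminal -1 (X); from .XX/O../... depth 6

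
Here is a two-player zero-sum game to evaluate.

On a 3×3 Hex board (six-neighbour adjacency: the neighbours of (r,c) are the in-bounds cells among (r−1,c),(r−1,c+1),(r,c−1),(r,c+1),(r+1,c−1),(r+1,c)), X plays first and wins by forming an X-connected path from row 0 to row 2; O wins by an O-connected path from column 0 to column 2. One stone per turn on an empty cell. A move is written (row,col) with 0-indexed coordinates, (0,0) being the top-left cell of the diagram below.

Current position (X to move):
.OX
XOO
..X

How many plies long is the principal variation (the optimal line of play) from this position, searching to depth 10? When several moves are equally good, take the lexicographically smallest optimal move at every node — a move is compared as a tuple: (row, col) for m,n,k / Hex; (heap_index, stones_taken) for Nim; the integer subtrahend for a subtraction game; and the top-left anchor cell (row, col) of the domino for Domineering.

ply 1, X at .OX/XOO/..X | (0,0)=-1→XOX/XOO/..X*; (2,0)=-1→.OX/XOO/X.X; (2,1)=-1→.OX/XOO/.XX
ply 2, O at XOX/XOO/..X | (2,0)=+1→XOX/XOO/O.X*; (2,1)=-1→XOX/XOO/.OX
ply 3: XOX/XOO/O.X is terminal -1 (X); from .OX/XOO/..X depth 10

PV length from [.OX/XOO/..X]: 2 plies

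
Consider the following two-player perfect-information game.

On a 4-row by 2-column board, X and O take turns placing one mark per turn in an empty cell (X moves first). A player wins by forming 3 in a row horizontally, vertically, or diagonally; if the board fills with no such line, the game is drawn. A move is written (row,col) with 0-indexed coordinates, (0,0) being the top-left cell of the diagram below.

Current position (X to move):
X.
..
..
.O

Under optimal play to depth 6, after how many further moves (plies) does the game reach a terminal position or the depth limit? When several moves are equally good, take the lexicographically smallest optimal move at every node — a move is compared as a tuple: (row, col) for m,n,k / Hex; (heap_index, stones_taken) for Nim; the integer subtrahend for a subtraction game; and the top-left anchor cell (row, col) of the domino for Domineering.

[X./../../.O] X move#1: (0,1):+0/XX/../../.O*, (1,0):+0/X./X./../.O, (1,1):+0/X./.X/../.O, (2,0):+0/X./../X./.O, (2,1):+0/X./../.X/.O, (3,0):+0/X./../../XO
[XX/../../.O] O move#2: (1,0):+0/XX/O./../.O*, (1,1):+0/XX/.O/../.O, (2,0):+0/XX/../O./.O, (2,1):+0/XX/../.O/.O, (3,0):+0/XX/../../OO
[XX/O./../.O] X move#3: (1,1):+0/XX/OX/../.O*, (2,0):+0/XX/O./X./.O, (2,1):+0/XX/O./.X/.O, (3,0):+0/XX/O./../XO
[XX/OX/../.O] O move#4: (2,0):-1/XX/OX/O./.O, (2,1):+0/XX/OX/.O/.O*, (3,0):-1/XX/OX/../OO
[XX/OX/.O/.O] X move#5: (2,0):+0/XX/OX/XO/.O*, (3,0):+0/XX/OX/.O/XO
[XX/OX/XO/.O] O move#6: (3,0):+0/XX/OX/XO/OO*
[XX/OX/XO/OO] end (terminal +0, X#7); searched X./../../.O to 6

PV length from [X./../../.O]: 6 plies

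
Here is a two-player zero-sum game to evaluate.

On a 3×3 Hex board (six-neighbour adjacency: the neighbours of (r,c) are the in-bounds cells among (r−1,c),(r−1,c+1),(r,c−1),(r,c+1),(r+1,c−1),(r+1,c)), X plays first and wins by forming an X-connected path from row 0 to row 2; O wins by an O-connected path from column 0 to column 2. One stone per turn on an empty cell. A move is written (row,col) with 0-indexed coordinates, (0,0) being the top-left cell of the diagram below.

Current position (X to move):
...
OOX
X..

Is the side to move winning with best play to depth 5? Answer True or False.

X winning at [.../OOX/X..]: True

ply 1, X at .../OOX/X.. | (0,0)=-1→X../OOX/X..; (0,1)=-1→.X./OOX/X..; (0,2)=+1→..X/OOX/X..*; (2,1)=-1→.../OOX/XX.; (2,2)=-1→.../OOX/X.X
ply 2, O at ..X/OOX/X.. | (0,0)=-1→O.X/OOX/X..*; (0,1)=-1→.OX/OOX/X..; (2,1)=-1→..X/OOX/XO.; (2,2)=-1→..X/OOX/X.O
ply 3, X at O.X/OOX/X.. | (0,1)=+1→OXX/OOX/X..*; (2,1)=+1→O.X/OOX/XX.; (2,2)=+1→O.X/OOX/X.X
ply 4, O at OXX/OOX/X.. | (2,1)=-1→OXX/OOX/XO.*; (2,2)=-1→OXX/OOX/X.O
ply 5, X at OXX/OOX/XO. | (2,2)=+1→OXX/OOX/XOX*
ply 6: OXX/OOX/XOX is terminal -1 (O); from .../OOX/X.. depth 5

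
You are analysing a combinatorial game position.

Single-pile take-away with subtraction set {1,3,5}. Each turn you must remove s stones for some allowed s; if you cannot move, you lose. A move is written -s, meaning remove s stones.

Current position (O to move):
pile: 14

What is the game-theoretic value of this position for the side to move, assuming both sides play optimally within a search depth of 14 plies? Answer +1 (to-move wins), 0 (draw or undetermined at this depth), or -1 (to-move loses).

ply 1, O at 14 | -1=-1→13*; -3=-1→11; -5=-1→9
ply 2, X at 13 | -1=+1→12*; -3=+1→10; -5=+1→8
ply 3, O at 12 | -1=-1→11*; -3=-1→9; -5=-1→7
ply 4, X at 11 | -1=+1→10*; -3=+1→8; -5=+1→6
ply 5, O at 10 | -1=-1→9*; -3=-1→7; -5=-1→5
ply 6, X at 9 | -1=+1→8*; -3=+1→6; -5=+1→4
ply 7, O at 8 | -1=-1→7*; -3=-1→5; -5=-1→3
ply 8, X at 7 | -1=+1→6*; -3=+1→4; -5=+1→2
ply 9, O at 6 | -1=-1→5*; -3=-1→3; -5=-1→1
ply 10, X at 5 | -1=+1→4*; -3=+1→2; -5=+1→0
ply 11, O at 4 | -1=-1→3*; -3=-1→1
ply 12, X at 3 | -1=+1→2*; -3=+1→0
ply 13, O at 2 | -1=-1→1*
ply 14, X at 1 | -1=+1→0*
ply 15: 0 is terminal -1 (O); from 14 depth 14

value(14, O) = -1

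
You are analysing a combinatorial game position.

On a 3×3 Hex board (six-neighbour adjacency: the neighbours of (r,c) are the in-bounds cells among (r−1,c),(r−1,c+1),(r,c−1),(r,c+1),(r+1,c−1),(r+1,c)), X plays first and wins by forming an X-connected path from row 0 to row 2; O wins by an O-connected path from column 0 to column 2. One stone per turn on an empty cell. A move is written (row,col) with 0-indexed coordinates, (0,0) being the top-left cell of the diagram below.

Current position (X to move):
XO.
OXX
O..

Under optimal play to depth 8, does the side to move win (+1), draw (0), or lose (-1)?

[XO./OXX/O..] X move#1: (0,2):+1/XOX/OXX/O..*, (2,1):-1/XO./OXX/OX., (2,2):-1/XO./OXX/O.X
[XOX/OXX/O..] O move#2: (2,1):-1/XOX/OXX/OO.*, (2,2):-1/XOX/OXX/O.O
[XOX/OXX/OO.] X move#3: (2,2):+1/XOX/OXX/OOX*
[XOX/OXX/OOX] end (terminal -1, O#4); searched XO./OXX/O.. to 8

value(XO./OXX/O.., X) = +1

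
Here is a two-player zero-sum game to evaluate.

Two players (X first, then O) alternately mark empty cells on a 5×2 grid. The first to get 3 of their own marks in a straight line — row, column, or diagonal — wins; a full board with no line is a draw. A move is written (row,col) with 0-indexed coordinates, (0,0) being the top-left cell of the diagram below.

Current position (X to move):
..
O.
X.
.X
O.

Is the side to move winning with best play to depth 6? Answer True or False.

ply 1, X at ../O./X./.X/O. | (0,0)=+0→X./O./X./.X/O.; (0,1)=+0→.X/O./X./.X/O.; (1,1)=+0→../OX/X./.X/O.; (2,1)=+1→../O./XX/.X/O.*; (3,0)=+0→../O./X./XX/O.; (4,1)=+0→../O./X./.X/OX
ply 2, O at ../O./XX/.X/O. | (0,0)=-1→O./O./XX/.X/O.*; (0,1)=-1→.O/O./XX/.X/O.; (1,1)=-1→../OO/XX/.X/O.; (3,0)=-1→../O./XX/OX/O.; (4,1)=-1→../O./XX/.X/OO
ply 3, X at O./O./XX/.X/O. | (0,1)=+1→OX/O./XX/.X/O.*; (1,1)=+1→O./OX/XX/.X/O.; (3,0)=+1→O./O./XX/XX/O.; (4,1)=+1→O./O./XX/.X/OX
ply 4, O at OX/O./XX/.X/O. | (1,1)=-1→OX/OO/XX/.X/O.*; (3,0)=-1→OX/O./XX/OX/O.; (4,1)=-1→OX/O./XX/.X/OO
ply 5, X at OX/OO/XX/.X/O. | (3,0)=+0→OX/OO/XX/XX/O.; (4,1)=+1→OX/OO/XX/.X/OX*
ply 6: OX/OO/XX/.X/OX is terminal -1 (O); from ../O./X./.X/O. depth 6

X winning at [../O./X./.X/O.]: True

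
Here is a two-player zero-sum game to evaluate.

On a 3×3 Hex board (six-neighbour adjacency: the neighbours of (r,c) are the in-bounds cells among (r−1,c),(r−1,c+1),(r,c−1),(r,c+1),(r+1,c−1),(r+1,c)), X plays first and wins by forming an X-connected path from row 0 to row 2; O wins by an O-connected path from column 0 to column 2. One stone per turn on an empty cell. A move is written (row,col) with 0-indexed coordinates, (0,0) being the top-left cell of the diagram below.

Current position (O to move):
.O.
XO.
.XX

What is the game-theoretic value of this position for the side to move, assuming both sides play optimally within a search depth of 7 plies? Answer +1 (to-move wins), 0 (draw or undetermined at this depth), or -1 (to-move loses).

ply 1, O at .O./XO./.XX | (0,0)=+1→OO./XO./.XX*; (0,2)=+1→.OO/XO./.XX; (1,2)=+1→.O./XOO/.XX; (2,0)=+1→.O./XO./OXX
ply 2, X at OO./XO./.XX | (0,2)=-1→OOX/XO./.XX*; (1,2)=-1→OO./XOX/.XX; (2,0)=-1→OO./XO./XXX
ply 3, O at OOX/XO./.XX | (1,2)=+1→OOX/XOO/.XX*; (2,0)=-1→OOX/XO./OXX
ply 4: OOX/XOO/.XX is terminal -1 (X); from .O./XO./.XX depth 7

value(.O./XO./.XX, O) = +1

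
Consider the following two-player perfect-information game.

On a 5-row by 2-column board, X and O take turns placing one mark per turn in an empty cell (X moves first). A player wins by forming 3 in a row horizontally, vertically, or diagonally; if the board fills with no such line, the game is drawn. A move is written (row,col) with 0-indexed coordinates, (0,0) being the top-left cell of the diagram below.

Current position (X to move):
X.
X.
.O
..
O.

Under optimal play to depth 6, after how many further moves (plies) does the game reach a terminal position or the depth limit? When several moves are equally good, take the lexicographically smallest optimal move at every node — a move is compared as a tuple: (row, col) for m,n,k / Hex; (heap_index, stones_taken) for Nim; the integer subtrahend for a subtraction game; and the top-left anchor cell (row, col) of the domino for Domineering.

p1 X@[X./X./.O/../O.]: (0,1)[XX/X./.O/../O.]-1 (1,1)[X./XX/.O/../O.]+0 (2,0)[X./X./XO/../O.]+1* (3,0)[X./X./.O/X./O.]+0 (3,1)[X./X./.O/.X/O.]+0 (4,1)[X./X./.O/../OX]-1
p2 O@[X./X./XO/../O.] terminal -1; root [X./X./.O/../O.] d6

PV length from [X./X./.O/../O.]: 1 ply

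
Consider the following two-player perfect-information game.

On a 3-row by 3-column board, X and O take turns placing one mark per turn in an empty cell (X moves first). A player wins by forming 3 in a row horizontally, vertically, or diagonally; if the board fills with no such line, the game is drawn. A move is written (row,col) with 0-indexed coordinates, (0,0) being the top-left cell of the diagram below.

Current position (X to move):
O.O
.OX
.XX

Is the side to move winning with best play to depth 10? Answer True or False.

ply 1, X at O.O/.OX/.XX | (0,1)=-1→OXO/.OX/.XX; (1,0)=-1→O.O/XOX/.XX; (2,0)=+1→O.O/.OX/XXX*
ply 2: O.O/.OX/XXX is terminal -1 (O); from O.O/.OX/.XX depth 10

X winning at [O.O/.OX/.XX]: True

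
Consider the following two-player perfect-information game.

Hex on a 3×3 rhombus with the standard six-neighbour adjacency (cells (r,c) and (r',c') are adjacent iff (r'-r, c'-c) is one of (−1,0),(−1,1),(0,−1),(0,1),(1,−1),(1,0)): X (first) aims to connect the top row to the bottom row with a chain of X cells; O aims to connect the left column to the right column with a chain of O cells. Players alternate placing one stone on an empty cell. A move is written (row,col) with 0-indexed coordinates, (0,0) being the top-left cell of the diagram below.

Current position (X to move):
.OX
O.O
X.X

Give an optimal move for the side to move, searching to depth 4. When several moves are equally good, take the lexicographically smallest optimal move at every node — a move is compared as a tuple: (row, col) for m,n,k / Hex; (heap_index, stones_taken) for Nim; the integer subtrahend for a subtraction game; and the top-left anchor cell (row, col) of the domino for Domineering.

ply 1, X at .OX/O.O/X.X | (0,0)=-1→XOX/O.O/X.X; (1,1)=+1→.OX/OXO/X.X*; (2,1)=-1→.OX/O.O/XXX
ply 2: .OX/OXO/X.X is terminal -1 (O); from .OX/O.O/X.X depth 4

X's best at [.OX/O.O/X.X]: (1,1)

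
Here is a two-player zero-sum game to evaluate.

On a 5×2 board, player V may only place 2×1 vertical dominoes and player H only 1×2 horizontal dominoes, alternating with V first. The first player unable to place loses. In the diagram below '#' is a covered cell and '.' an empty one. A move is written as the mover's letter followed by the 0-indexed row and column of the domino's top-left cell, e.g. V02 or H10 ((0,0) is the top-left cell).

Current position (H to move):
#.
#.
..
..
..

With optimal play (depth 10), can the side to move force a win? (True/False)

H winning at [#./#./../../..]: True

[#./#./../../..] H move#1: H20:-1/#./#./##/../.., H30:+1/#./#./../##/..*, H40:-1/#./#./../../##
[#./#./../##/..] V move#2: V01:-1/##/##/../##/..*, V11:-1/#./##/.#/##/..
[##/##/../##/..] H move#3: H20:+1/##/##/##/##/..*, H40:+1/##/##/../##/##
[##/##/##/##/..] end (terminal -1, V#4); searched #./#./../../.. to 10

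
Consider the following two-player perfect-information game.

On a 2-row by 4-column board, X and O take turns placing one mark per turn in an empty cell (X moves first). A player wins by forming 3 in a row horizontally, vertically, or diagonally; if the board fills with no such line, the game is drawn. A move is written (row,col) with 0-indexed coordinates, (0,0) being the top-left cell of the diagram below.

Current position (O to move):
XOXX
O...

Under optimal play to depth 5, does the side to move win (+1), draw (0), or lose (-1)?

value(XOXX/O..., O) = 0

ply 1, O at XOXX/O... | (1,1)=+0→XOXX/OO..*; (1,2)=+0→XOXX/O.O.; (1,3)=+0→XOXX/O..O
ply 2, X at XOXX/OO.. | (1,2)=+0→XOXX/OOX.*; (1,3)=-1→XOXX/OO.X
ply 3, O at XOXX/OOX. | (1,3)=+0→XOXX/OOXO*
ply 4: XOXX/OOXO is terminal +0 (X); from XOXX/O... depth 5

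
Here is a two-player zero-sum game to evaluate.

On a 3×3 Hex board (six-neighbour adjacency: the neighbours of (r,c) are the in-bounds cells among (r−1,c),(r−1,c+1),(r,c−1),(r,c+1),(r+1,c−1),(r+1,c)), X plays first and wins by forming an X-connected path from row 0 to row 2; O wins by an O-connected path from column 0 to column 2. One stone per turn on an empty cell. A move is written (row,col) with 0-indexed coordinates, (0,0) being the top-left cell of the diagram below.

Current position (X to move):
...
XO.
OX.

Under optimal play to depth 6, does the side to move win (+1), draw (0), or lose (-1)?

p1 X@[.../XO./OX.]: (0,0)[X../XO./OX.]-1* (0,1)[.X./XO./OX.]-1 (0,2)[..X/XO./OX.]-1 (1,2)[.../XOX/OX.]-1 (2,2)[.../XO./OXX]-1
p2 O@[X../XO./OX.]: (0,1)[XO./XO./OX.]+1* (0,2)[X.O/XO./OX.]+1 (1,2)[X../XOO/OX.]+1 (2,2)[X../XO./OXO]+1
p3 X@[XO./XO./OX.]: (0,2)[XOX/XO./OX.]-1* (1,2)[XO./XOX/OX.]-1 (2,2)[XO./XO./OXX]-1
p4 O@[XOX/XO./OX.]: (1,2)[XOX/XOO/OX.]+1* (2,2)[XOX/XO./OXO]-1
p5 X@[XOX/XOO/OX.] terminal -1; root [.../XO./OX.] d6

value(.../XO./OX., X) = -1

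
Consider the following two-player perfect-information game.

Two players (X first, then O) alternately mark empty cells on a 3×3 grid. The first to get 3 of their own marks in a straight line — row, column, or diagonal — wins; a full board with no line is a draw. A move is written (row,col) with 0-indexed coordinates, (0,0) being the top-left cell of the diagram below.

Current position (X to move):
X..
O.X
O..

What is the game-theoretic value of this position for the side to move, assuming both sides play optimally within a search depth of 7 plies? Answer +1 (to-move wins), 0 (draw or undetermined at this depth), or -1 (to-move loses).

value(X../O.X/O.., X) = +1

ply 1, X at X../O.X/O.. | (0,1)=+1→XX./O.X/O..*; (0,2)=+1→X.X/O.X/O..; (1,1)=+0→X../OXX/O..; (2,1)=+1→X../O.X/OX.; (2,2)=+1→X../O.X/O.X
ply 2, O at XX./O.X/O.. | (0,2)=-1→XXO/O.X/O..*; (1,1)=-1→XX./OOX/O..; (2,1)=-1→XX./O.X/OO.; (2,2)=-1→XX./O.X/O.O
ply 3, X at XXO/O.X/O.. | (1,1)=+1→XXO/OXX/O..*; (2,1)=-1→XXO/O.X/OX.; (2,2)=-1→XXO/O.X/O.X
ply 4, O at XXO/OXX/O.. | (2,1)=-1→XXO/OXX/OO.*; (2,2)=-1→XXO/OXX/O.O
ply 5, X at XXO/OXX/OO. | (2,2)=+1→XXO/OXX/OOX*
ply 6: XXO/OXX/OOX is terminal -1 (O); from X../O.X/O.. depth 7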